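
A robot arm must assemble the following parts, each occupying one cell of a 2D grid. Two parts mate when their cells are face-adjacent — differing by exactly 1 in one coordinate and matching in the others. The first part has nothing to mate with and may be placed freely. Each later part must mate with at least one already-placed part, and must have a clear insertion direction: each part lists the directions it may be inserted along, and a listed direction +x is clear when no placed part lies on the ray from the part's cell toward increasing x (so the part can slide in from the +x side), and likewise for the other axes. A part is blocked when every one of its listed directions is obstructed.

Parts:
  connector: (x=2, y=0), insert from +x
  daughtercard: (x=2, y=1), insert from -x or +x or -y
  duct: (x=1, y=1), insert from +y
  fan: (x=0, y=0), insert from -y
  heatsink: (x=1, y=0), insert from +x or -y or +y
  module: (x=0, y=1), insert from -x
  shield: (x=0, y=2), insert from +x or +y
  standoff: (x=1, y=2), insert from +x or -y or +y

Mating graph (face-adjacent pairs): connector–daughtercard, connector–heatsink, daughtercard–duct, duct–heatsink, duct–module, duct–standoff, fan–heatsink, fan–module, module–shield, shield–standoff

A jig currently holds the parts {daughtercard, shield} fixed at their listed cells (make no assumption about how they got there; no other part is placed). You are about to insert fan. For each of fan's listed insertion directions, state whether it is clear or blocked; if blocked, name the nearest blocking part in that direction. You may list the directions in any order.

-y: clear

-y: ray from fan(0, 0) has no placed part ⇒ clear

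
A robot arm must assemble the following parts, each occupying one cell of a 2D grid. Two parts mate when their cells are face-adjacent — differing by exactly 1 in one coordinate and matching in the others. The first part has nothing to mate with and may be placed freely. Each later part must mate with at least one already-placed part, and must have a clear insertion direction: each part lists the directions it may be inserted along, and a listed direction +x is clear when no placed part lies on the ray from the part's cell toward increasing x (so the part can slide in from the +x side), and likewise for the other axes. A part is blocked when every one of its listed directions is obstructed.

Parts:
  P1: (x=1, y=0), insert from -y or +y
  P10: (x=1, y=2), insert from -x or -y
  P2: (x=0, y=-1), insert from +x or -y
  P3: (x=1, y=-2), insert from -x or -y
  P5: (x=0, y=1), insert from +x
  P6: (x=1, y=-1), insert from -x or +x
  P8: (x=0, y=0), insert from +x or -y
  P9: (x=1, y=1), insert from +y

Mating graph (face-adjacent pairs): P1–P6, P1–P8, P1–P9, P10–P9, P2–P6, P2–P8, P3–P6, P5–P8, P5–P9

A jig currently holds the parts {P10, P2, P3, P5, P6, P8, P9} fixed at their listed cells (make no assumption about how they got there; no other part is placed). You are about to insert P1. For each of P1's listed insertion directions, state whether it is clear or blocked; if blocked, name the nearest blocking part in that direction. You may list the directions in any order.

+y: blocked by P9; -y: blocked by P6

-y: nearest on ray is P6@(1, -1) ⇒ blocked
+y: nearest on ray is P9@(1, 1) ⇒ blocked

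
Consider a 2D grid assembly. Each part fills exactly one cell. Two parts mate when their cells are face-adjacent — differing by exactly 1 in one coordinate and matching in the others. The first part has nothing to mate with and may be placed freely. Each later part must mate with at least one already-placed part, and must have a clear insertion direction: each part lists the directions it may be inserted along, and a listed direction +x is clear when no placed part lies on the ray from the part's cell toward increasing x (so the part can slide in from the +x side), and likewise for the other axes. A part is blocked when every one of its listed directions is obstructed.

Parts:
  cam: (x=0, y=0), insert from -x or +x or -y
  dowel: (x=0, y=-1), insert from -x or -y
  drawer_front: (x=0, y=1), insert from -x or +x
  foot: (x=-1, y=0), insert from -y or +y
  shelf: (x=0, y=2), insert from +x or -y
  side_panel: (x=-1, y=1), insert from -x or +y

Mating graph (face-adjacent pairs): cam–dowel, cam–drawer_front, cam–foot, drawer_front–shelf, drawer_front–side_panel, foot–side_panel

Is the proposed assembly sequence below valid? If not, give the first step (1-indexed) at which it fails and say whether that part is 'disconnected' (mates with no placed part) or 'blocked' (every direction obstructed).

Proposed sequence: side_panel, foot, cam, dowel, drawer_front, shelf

1. side_panel@(-1, 1) [-x clear] — {side_panel}
2. foot@(-1, 0) [-y clear] — {foot, side_panel}
3. cam@(0, 0) [+x clear] — {cam, foot, side_panel}
4. dowel@(0, -1) [-x clear] — {cam, dowel, foot, side_panel}
5. drawer_front@(0, 1) [+x clear] — {cam, dowel, drawer_front, foot, side_panel}
6. shelf@(0, 2) [+x clear] — {cam, dowel, drawer_front, foot, shelf, side_panel}

Valid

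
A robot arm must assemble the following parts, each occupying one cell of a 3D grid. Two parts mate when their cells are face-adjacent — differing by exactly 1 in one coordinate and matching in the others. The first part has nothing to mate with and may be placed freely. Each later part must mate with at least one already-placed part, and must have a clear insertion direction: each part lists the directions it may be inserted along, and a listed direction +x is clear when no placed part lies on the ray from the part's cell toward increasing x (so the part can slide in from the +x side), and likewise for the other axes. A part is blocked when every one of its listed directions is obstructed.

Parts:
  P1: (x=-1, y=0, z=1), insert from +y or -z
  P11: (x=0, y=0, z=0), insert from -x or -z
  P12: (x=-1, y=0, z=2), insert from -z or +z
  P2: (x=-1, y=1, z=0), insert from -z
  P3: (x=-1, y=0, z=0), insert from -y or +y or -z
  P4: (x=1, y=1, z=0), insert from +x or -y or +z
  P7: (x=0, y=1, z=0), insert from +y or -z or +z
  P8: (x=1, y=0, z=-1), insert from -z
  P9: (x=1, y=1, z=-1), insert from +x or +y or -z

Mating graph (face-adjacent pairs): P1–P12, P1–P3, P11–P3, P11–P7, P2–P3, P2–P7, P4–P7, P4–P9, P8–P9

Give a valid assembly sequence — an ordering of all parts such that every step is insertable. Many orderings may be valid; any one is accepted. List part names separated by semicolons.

P9; P4; P8; P7; P11; P3; P2; P1; P12

1. P9@(1, 1, -1) [+x clear] — {P9}
2. P4@(1, 1, 0) [+x clear] — {P4, P9}
3. P8@(1, 0, -1) [-z clear] — {P4, P8, P9}
4. P7@(0, 1, 0) [+y clear] — {P4, P7, P8, P9}
5. P11@(0, 0, 0) [-x clear] — {P11, P4, P7, P8, P9}
6. P3@(-1, 0, 0) [-y clear] — {P11, P3, P4, P7, P8, P9}
7. P2@(-1, 1, 0) [-z clear] — {P11, P2, P3, P4, P7, P8, P9}
8. P1@(-1, 0, 1) [+y clear] — {P1, P11, P2, P3, P4, P7, P8, P9}
9. P12@(-1, 0, 2) [+z clear] — {P1, P11, P12, P2, P3, P4, P7, P8, P9}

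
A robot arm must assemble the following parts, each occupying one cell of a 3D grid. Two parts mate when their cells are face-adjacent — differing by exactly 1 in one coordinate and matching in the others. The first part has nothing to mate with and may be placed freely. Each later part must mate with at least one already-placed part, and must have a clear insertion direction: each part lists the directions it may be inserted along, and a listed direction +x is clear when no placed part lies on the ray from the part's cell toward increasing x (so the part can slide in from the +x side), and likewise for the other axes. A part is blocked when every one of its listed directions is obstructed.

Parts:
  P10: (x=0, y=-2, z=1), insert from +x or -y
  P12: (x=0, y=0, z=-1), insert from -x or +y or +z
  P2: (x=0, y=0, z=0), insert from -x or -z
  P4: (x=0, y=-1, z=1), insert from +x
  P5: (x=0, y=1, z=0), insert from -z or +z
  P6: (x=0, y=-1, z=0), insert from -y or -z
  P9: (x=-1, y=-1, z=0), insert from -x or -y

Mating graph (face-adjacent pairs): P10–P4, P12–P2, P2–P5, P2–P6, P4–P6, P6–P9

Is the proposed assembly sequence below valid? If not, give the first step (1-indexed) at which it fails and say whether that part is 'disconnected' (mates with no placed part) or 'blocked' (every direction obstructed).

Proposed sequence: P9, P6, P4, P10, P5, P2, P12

Invalid at step 5 (disconnected)

1. P9@(-1, -1, 0) [-x clear] — {P9}
2. P6@(0, -1, 0) [-y clear] — {P6, P9}
3. P4@(0, -1, 1) [+x clear] — {P4, P6, P9}
4. P10@(0, -2, 1) [+x clear] — {P10, P4, P6, P9}
5. P5@(0, 1, 0) — no placed neighbour ⇒ disconnected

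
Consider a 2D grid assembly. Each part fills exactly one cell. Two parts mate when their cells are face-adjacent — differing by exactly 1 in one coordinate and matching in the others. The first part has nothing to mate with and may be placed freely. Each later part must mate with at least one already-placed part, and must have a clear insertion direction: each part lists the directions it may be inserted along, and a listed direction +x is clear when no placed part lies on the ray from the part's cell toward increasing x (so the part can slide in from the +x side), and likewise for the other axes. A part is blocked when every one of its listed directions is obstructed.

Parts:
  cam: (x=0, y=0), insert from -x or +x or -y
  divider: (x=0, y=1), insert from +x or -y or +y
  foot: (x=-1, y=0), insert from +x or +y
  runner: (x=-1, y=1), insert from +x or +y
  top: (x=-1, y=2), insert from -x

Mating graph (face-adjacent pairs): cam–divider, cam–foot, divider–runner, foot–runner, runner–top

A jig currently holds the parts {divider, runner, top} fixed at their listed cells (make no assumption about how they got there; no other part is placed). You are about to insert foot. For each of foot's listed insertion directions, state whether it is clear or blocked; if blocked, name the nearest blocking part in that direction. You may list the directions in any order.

+x: ray from foot(-1, 0) has no placed part ⇒ clear
+y: nearest on ray is runner@(-1, 1) ⇒ blocked

+x: clear; +y: blocked by runner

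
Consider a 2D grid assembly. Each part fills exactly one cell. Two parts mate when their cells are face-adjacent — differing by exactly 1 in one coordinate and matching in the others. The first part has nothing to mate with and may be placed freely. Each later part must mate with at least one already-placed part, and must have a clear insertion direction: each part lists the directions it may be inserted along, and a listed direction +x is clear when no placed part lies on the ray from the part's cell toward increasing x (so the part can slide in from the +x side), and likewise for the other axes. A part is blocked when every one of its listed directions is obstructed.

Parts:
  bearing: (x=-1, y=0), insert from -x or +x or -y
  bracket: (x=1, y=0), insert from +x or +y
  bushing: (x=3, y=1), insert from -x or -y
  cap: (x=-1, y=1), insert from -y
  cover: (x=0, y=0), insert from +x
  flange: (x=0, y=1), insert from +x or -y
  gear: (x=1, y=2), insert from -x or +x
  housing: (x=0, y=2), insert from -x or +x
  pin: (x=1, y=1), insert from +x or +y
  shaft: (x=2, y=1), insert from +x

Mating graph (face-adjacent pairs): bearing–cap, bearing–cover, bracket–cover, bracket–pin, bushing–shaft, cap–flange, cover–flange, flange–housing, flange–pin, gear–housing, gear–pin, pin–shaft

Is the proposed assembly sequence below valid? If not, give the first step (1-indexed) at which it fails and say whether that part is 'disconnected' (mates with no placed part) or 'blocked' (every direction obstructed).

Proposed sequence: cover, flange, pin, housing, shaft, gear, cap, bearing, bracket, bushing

1. cover@(0, 0) [+x clear] — {cover}
2. flange@(0, 1) [+x clear] — {cover, flange}
3. pin@(1, 1) [+x clear] — {cover, flange, pin}
4. housing@(0, 2) [-x clear] — {cover, flange, housing, pin}
5. shaft@(2, 1) [+x clear] — {cover, flange, housing, pin, shaft}
6. gear@(1, 2) [+x clear] — {cover, flange, gear, housing, pin, shaft}
7. cap@(-1, 1) [-y clear] — {cap, cover, flange, gear, housing, pin, shaft}
8. bearing@(-1, 0) [-x clear] — {bearing, cap, cover, flange, gear, housing, pin, shaft}
9. bracket@(1, 0) [+x clear] — {bearing, bracket, cap, cover, flange, gear, housing, pin, shaft}
10. bushing@(3, 1) [-y clear] — {bearing, bracket, bushing, cap, cover, flange, gear, housing, pin, shaft}

Valid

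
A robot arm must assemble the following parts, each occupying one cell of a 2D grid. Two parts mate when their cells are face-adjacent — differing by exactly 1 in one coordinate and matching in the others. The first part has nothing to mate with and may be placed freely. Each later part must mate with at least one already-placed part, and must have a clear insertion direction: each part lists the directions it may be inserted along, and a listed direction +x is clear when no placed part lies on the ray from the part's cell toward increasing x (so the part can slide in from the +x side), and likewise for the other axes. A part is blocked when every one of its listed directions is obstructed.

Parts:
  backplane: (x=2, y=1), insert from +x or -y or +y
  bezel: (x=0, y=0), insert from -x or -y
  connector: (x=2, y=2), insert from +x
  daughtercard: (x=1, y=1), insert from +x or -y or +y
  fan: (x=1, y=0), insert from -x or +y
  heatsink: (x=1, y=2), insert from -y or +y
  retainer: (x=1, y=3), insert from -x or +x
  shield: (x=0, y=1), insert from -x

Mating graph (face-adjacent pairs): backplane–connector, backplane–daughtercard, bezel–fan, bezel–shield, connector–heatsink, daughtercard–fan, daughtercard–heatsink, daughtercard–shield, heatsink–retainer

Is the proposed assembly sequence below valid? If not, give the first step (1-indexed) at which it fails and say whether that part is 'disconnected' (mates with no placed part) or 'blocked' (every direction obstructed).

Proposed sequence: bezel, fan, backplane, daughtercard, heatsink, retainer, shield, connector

1. bezel@(0, 0) [-x clear] — {bezel}
2. fan@(1, 0) [+y clear] — {bezel, fan}
3. backplane@(2, 1) — no placed neighbour ⇒ disconnected

Invalid at step 3 (disconnected)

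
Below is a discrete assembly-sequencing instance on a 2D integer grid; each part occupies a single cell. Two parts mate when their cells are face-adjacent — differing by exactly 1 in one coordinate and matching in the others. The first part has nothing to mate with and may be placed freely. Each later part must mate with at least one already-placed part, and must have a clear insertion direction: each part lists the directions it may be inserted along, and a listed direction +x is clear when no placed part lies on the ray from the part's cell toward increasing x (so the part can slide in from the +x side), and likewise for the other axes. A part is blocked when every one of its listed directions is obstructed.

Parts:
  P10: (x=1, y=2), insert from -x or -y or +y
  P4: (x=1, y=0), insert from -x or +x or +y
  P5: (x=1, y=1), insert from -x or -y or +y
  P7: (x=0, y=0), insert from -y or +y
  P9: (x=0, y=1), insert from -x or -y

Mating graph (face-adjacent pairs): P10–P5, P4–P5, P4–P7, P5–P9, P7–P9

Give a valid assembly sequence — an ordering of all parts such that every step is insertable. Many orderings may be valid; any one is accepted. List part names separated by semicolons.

P5; P9; P10; P7; P4

1. P5@(1, 1) [-x clear] — {P5}
2. P9@(0, 1) [-x clear] — {P5, P9}
3. P10@(1, 2) [-x clear] — {P10, P5, P9}
4. P7@(0, 0) [-y clear] — {P10, P5, P7, P9}
5. P4@(1, 0) [+x clear] — {P10, P4, P5, P7, P9}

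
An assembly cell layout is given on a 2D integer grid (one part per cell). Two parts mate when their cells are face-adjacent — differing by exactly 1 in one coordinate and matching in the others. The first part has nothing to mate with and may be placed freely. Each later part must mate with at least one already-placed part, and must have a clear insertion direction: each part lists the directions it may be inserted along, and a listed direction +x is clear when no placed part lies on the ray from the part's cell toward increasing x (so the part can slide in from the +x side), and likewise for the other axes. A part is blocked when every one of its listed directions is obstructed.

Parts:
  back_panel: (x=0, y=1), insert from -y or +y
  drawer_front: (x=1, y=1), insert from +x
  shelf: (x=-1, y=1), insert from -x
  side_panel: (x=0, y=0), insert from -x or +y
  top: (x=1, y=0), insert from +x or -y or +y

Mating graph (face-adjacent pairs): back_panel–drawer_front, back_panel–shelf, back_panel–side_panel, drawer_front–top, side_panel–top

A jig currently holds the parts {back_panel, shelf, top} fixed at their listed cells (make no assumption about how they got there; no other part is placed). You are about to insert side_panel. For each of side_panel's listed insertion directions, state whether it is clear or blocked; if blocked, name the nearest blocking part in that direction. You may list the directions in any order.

-x: ray from side_panel(0, 0) has no placed part ⇒ clear
+y: nearest on ray is back_panel@(0, 1) ⇒ blocked

+y: blocked by back_panel; -x: clear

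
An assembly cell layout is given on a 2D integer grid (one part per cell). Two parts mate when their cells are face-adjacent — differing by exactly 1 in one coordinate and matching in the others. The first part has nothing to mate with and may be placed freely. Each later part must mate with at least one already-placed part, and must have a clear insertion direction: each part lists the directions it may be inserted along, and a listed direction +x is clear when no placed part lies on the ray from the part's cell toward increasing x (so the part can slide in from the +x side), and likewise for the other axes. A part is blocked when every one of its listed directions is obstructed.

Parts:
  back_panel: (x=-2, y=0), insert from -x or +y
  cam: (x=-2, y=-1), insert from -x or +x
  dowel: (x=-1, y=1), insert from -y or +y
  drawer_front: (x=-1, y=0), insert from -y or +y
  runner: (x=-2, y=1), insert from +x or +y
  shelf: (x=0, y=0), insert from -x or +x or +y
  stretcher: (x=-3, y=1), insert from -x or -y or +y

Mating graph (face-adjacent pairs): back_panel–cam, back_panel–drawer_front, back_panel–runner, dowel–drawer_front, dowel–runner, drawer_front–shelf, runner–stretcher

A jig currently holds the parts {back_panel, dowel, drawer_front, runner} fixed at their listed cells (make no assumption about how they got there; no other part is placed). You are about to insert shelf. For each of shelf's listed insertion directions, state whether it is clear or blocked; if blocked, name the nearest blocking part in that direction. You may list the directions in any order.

+x: clear; +y: clear; -x: blocked by drawer_front

-x: nearest on ray is drawer_front@(-1, 0) ⇒ blocked
+x: ray from shelf(0, 0) has no placed part ⇒ clear
+y: ray from shelf(0, 0) has no placed part ⇒ clear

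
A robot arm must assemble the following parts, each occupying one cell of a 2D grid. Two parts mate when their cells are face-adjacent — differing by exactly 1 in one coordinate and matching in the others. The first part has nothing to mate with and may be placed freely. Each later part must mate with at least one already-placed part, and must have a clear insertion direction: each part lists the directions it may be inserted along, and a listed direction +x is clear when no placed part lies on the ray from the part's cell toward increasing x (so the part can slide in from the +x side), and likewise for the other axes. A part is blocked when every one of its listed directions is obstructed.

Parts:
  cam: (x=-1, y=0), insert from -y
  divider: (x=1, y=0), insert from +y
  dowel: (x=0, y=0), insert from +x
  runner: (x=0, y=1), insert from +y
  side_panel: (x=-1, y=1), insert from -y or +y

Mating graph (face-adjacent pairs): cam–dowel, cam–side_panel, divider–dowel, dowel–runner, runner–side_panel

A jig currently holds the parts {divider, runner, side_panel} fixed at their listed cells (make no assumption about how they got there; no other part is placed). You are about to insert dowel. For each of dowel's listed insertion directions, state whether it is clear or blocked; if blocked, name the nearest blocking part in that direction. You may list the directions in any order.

+x: nearest on ray is divider@(1, 0) ⇒ blocked

+x: blocked by divider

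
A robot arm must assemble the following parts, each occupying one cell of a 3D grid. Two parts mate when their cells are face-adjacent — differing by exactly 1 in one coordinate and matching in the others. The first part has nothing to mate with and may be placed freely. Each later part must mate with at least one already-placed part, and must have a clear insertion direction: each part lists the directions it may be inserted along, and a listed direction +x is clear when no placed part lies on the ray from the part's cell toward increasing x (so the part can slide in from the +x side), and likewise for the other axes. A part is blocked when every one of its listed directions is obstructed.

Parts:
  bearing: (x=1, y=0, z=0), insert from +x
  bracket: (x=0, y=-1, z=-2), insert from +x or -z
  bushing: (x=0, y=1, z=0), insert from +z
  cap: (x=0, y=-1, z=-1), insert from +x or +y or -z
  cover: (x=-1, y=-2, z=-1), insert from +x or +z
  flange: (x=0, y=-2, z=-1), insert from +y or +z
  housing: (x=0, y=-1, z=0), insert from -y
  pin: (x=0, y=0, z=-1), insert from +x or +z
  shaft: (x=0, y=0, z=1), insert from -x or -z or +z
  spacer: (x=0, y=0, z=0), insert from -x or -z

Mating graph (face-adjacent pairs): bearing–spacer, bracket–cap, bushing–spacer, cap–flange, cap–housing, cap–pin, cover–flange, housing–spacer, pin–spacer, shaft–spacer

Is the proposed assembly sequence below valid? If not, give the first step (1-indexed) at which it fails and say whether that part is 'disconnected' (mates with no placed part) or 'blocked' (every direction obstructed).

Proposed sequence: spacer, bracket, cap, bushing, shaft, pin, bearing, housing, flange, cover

Invalid at step 2 (disconnected)

1. spacer@(0, 0, 0) [-x clear] — {spacer}
2. bracket@(0, -1, -2) — no placed neighbour ⇒ disconnected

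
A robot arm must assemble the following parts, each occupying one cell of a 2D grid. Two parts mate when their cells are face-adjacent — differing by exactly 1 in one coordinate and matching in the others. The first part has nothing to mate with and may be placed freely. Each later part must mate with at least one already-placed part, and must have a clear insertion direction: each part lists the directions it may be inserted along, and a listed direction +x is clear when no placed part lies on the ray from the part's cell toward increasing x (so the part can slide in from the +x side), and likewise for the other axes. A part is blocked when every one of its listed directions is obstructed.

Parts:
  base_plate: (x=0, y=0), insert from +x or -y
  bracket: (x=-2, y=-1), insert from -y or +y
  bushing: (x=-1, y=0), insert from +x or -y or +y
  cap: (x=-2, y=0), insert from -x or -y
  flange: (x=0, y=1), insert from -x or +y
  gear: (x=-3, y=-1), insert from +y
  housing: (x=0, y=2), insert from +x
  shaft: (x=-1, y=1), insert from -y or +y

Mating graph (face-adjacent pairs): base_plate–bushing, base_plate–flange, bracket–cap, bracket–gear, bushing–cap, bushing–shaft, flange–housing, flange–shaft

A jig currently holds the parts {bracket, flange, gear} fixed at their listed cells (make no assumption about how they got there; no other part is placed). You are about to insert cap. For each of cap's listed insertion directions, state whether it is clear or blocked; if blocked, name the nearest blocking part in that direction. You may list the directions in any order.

-x: ray from cap(-2, 0) has no placed part ⇒ clear
-y: nearest on ray is bracket@(-2, -1) ⇒ blocked

-x: clear; -y: blocked by bracket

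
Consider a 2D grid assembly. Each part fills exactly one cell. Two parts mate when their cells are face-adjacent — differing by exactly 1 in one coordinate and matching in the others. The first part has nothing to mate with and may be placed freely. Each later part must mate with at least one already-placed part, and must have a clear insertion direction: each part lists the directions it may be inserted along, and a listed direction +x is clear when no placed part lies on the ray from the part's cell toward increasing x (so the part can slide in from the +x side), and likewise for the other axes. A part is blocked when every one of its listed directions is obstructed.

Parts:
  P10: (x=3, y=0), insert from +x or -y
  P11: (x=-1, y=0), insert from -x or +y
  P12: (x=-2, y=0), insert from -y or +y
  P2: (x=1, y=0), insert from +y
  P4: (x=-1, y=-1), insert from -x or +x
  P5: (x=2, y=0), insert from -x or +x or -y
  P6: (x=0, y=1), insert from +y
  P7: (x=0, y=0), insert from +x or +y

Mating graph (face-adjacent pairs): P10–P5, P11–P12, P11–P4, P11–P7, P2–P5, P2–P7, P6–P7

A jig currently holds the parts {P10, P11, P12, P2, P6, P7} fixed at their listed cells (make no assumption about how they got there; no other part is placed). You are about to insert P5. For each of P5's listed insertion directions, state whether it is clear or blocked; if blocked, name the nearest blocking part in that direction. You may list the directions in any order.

-x: nearest on ray is P2@(1, 0) ⇒ blocked
+x: nearest on ray is P10@(3, 0) ⇒ blocked
-y: ray from P5(2, 0) has no placed part ⇒ clear

+x: blocked by P10; -x: blocked by P2; -y: clear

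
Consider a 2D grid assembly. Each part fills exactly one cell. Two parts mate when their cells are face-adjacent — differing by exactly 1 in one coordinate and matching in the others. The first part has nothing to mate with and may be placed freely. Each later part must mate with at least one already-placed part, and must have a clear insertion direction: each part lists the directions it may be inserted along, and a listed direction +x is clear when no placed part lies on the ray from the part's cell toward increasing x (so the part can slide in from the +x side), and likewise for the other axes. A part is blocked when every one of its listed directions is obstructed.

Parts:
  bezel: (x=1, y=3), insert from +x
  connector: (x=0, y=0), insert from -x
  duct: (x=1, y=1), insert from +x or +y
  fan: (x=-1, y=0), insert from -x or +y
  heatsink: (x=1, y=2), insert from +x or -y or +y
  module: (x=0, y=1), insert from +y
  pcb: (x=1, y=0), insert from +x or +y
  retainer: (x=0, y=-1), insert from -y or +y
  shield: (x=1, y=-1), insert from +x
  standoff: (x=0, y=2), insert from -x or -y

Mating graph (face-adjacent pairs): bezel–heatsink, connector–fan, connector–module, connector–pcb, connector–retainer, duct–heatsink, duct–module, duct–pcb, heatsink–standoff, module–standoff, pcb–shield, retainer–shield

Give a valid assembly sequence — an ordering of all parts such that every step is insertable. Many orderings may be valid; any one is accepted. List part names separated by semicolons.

1. connector@(0, 0) [-x clear] — {connector}
2. module@(0, 1) [+y clear] — {connector, module}
3. standoff@(0, 2) [-x clear] — {connector, module, standoff}
4. heatsink@(1, 2) [+x clear] — {connector, heatsink, module, standoff}
5. bezel@(1, 3) [+x clear] — {bezel, connector, heatsink, module, standoff}
6. fan@(-1, 0) [-x clear] — {bezel, connector, fan, heatsink, module, standoff}
7. retainer@(0, -1) [-y clear] — {bezel, connector, fan, heatsink, module, retainer, standoff}
8. shield@(1, -1) [+x clear] — {bezel, connector, fan, heatsink, module, retainer, shield, standoff}
9. duct@(1, 1) [+x clear] — {bezel, connector, duct, fan, heatsink, module, retainer, shield, standoff}
10. pcb@(1, 0) [+x clear] — {bezel, connector, duct, fan, heatsink, module, pcb, retainer, shield, standoff}

connector; module; standoff; heatsink; bezel; fan; retainer; shield; duct; pcb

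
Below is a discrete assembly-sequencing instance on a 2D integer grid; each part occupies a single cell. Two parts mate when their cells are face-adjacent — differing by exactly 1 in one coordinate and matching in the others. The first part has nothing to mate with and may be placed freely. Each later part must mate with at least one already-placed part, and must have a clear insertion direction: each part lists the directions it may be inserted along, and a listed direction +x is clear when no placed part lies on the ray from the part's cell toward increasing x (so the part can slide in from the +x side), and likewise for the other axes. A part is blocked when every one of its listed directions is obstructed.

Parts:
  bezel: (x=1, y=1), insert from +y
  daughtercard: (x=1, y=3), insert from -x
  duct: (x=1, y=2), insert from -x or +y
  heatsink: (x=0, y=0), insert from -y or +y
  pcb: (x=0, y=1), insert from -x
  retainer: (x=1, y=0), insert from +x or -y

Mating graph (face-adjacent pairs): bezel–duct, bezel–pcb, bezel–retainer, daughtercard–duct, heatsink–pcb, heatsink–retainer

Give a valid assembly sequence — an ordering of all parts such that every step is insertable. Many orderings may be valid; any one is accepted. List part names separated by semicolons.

bezel; duct; daughtercard; retainer; heatsink; pcb

1. bezel@(1, 1) [+y clear] — {bezel}
2. duct@(1, 2) [-x clear] — {bezel, duct}
3. daughtercard@(1, 3) [-x clear] — {bezel, daughtercard, duct}
4. retainer@(1, 0) [+x clear] — {bezel, daughtercard, duct, retainer}
5. heatsink@(0, 0) [-y clear] — {bezel, daughtercard, duct, heatsink, retainer}
6. pcb@(0, 1) [-x clear] — {bezel, daughtercard, duct, heatsink, pcb, retainer}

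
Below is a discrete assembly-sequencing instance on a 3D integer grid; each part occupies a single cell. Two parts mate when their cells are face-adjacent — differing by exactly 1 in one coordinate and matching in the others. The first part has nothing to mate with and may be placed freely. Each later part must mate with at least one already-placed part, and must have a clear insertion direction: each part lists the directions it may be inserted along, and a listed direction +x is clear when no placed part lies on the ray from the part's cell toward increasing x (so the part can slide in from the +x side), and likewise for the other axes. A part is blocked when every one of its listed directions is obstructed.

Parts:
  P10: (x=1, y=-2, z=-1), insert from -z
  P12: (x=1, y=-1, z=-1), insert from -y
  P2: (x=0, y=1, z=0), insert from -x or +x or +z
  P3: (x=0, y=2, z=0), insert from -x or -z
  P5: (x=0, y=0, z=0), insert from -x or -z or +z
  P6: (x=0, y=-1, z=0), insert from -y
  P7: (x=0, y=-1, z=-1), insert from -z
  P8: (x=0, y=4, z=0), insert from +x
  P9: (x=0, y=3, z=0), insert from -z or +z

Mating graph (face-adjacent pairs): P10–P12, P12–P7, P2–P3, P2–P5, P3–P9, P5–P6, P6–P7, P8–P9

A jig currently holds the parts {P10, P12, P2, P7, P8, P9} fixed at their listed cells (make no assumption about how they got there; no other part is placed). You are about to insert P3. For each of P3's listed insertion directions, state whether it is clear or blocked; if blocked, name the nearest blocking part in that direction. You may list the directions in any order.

-x: clear; -z: clear

-x: ray from P3(0, 2, 0) has no placed part ⇒ clear
-z: ray from P3(0, 2, 0) has no placed part ⇒ clear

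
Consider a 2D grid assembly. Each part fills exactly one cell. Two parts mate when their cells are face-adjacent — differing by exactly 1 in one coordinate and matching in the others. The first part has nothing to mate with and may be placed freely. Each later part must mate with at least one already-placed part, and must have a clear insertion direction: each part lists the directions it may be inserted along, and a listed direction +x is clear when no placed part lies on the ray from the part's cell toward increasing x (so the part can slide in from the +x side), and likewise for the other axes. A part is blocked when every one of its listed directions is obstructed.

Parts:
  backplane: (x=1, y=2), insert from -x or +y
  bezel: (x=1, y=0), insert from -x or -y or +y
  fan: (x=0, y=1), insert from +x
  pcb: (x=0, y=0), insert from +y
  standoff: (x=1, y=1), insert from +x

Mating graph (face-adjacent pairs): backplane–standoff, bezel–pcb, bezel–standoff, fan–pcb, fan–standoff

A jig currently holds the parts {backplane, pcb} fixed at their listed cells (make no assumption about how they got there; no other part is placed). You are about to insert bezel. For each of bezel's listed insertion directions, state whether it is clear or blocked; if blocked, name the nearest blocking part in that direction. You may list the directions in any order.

+y: blocked by backplane; -x: blocked by pcb; -y: clear

-x: nearest on ray is pcb@(0, 0) ⇒ blocked
-y: ray from bezel(1, 0) has no placed part ⇒ clear
+y: nearest on ray is backplane@(1, 2) ⇒ blocked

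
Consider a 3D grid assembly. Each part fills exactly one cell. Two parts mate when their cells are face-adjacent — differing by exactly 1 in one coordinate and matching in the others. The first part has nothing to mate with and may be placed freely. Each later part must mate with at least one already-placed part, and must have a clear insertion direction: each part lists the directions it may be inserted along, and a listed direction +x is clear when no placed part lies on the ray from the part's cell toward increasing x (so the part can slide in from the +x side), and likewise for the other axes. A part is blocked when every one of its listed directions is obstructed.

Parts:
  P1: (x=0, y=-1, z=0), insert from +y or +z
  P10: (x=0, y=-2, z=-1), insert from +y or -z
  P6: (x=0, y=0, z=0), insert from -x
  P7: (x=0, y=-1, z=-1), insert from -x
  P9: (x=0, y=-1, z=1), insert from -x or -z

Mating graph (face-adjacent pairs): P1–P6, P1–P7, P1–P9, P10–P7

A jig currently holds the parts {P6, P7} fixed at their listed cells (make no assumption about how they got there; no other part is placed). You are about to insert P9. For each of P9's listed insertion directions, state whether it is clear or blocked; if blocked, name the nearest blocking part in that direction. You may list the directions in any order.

-x: clear; -z: blocked by P7

-x: ray from P9(0, -1, 1) has no placed part ⇒ clear
-z: nearest on ray is P7@(0, -1, -1) ⇒ blocked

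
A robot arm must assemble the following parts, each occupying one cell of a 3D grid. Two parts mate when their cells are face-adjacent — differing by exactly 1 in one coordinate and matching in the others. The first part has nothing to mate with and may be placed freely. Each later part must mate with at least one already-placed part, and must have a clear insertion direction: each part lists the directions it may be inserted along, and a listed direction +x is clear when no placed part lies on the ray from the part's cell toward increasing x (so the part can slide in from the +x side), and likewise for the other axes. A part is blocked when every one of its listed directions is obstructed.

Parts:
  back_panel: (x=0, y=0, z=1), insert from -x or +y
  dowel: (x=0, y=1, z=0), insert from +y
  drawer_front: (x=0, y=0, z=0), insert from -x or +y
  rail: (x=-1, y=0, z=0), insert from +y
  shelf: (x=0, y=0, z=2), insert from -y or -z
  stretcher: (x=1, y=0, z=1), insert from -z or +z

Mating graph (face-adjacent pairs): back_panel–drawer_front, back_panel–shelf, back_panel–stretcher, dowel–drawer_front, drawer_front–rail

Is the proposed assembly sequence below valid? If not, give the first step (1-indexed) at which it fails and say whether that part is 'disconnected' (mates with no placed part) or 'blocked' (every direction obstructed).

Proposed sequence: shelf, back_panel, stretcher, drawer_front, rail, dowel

Valid

1. shelf@(0, 0, 2) [-y clear] — {shelf}
2. back_panel@(0, 0, 1) [-x clear] — {back_panel, shelf}
3. stretcher@(1, 0, 1) [-z clear] — {back_panel, shelf, stretcher}
4. drawer_front@(0, 0, 0) [-x clear] — {back_panel, drawer_front, shelf, stretcher}
5. rail@(-1, 0, 0) [+y clear] — {back_panel, drawer_front, rail, shelf, stretcher}
6. dowel@(0, 1, 0) [+y clear] — {back_panel, dowel, drawer_front, rail, shelf, stretcher}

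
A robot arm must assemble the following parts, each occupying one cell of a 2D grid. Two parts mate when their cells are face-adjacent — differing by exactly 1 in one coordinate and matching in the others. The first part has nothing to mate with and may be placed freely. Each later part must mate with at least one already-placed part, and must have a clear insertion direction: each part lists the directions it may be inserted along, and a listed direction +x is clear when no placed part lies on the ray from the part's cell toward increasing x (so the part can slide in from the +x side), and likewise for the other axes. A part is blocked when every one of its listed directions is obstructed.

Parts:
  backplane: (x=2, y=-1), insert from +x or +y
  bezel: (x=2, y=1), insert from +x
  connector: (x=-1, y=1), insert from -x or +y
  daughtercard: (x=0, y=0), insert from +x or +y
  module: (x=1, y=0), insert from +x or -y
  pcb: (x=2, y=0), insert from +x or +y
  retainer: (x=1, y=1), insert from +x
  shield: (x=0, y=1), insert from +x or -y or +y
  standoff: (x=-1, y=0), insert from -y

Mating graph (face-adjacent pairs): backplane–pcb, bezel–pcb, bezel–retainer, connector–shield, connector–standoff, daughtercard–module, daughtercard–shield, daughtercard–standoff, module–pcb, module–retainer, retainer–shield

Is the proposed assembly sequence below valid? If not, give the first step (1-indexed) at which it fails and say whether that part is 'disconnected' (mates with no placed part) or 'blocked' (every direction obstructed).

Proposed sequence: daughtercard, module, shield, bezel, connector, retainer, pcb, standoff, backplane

Invalid at step 4 (disconnected)

1. daughtercard@(0, 0) [+x clear] — {daughtercard}
2. module@(1, 0) [+x clear] — {daughtercard, module}
3. shield@(0, 1) [+x clear] — {daughtercard, module, shield}
4. bezel@(2, 1) — no placed neighbour ⇒ disconnected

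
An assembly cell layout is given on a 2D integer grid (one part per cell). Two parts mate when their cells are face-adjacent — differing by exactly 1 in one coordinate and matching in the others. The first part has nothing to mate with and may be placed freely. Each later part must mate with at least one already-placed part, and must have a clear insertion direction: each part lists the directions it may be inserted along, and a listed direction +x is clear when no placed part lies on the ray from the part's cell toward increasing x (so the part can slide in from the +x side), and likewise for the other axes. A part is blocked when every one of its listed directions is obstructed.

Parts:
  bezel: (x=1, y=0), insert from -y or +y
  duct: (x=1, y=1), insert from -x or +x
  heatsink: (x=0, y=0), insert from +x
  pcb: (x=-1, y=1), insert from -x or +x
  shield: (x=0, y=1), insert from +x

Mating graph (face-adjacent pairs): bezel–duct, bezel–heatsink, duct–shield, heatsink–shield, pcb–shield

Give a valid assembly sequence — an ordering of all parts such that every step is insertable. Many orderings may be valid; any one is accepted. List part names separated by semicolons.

1. pcb@(-1, 1) [-x clear] — {pcb}
2. shield@(0, 1) [+x clear] — {pcb, shield}
3. heatsink@(0, 0) [+x clear] — {heatsink, pcb, shield}
4. bezel@(1, 0) [-y clear] — {bezel, heatsink, pcb, shield}
5. duct@(1, 1) [+x clear] — {bezel, duct, heatsink, pcb, shield}

pcb; shield; heatsink; bezel; duct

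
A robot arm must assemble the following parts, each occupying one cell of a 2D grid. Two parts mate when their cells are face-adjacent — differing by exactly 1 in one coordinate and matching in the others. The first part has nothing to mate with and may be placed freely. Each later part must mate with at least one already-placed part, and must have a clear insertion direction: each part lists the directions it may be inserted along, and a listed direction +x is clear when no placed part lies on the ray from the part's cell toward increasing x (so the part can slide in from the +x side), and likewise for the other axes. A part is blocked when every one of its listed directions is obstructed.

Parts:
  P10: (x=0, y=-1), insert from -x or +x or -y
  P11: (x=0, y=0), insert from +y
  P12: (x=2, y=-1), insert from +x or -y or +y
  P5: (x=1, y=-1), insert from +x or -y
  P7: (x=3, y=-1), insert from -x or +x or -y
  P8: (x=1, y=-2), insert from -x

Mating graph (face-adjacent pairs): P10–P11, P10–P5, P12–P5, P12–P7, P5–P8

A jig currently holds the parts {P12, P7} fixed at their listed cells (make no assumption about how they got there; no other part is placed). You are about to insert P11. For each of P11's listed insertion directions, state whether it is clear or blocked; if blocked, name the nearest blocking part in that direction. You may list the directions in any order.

+y: clear

+y: ray from P11(0, 0) has no placed part ⇒ clear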